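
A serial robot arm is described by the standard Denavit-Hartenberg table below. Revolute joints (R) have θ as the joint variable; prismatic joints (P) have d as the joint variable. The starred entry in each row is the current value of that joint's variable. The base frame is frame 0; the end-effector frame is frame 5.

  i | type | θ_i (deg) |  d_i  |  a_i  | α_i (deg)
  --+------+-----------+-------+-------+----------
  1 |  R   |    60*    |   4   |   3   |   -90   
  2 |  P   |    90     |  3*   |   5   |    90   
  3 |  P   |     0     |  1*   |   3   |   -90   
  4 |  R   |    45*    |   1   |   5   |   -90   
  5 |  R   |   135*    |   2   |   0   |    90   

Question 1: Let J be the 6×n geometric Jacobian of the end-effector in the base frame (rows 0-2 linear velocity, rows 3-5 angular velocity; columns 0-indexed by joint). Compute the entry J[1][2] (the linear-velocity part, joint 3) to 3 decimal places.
prismatic axis z_2 = (0.5000,0.8660,0.0000)
J_v[:, 2] = z_2; J_ω[:, 2] = (0,0,0)
entry J[1][2] = 0.8660

0.866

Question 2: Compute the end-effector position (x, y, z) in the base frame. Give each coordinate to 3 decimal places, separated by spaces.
after link 1: o_1 = (1.5000, 2.5981, 4.0000)
after link 2: o_2 = (-1.0981, 4.0981, -1.0000)
after link 3: o_3 = (-0.5981, 4.9641, -4.0000)
after link 4: o_4 = (-3.2319, 2.4022, -7.5355)
after link 5: o_5 = (-3.9390, 1.1775, -6.1213)

-3.939 1.177 -6.121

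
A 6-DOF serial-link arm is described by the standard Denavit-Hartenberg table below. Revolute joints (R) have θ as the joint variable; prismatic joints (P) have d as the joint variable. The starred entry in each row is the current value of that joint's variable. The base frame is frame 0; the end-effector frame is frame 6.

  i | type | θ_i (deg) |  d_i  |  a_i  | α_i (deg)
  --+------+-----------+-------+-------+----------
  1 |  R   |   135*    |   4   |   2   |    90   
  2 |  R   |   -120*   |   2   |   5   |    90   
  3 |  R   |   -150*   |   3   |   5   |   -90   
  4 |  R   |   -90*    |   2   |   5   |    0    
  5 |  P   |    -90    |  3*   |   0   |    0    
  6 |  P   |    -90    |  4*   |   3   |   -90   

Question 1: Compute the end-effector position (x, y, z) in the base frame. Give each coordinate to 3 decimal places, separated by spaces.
after link 1: o_1 = (-1.4142, 1.4142, 4.0000)
after link 2: o_2 = (1.7678, 1.0607, -0.3301)
after link 3: o_3 = (0.3062, -1.0133, 4.9199)
after link 4: o_4 = (2.4969, -5.6535, 6.5538)
after link 5: o_5 = (1.1901, -8.0209, 5.2548)
after link 6: o_6 = (-2.3894, -9.3404, 2.0228)

-2.389 -9.340 2.023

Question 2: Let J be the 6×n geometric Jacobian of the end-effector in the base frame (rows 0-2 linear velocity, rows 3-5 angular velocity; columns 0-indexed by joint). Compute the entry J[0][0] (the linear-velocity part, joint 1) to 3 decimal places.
axis z_0 = ẑ; lever o_n−o_0 = (-2.3894,-9.3404,2.0228)
cross product → J_v[:, 0] = (9.3404,-2.3894,0.0000)
J_ω[:, 0] = z_0
entry J[0][0] = 9.3404

9.340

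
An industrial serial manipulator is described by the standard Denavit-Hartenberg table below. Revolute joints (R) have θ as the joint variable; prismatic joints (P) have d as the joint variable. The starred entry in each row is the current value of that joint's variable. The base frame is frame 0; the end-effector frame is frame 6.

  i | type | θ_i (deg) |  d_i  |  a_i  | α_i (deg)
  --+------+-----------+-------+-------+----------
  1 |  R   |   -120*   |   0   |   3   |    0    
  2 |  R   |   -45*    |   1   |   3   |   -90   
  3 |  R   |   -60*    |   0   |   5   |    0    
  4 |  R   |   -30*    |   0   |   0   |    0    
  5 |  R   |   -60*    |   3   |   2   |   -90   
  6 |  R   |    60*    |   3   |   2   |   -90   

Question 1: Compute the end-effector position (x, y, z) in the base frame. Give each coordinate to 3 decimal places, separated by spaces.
-5.424 -4.962 9.428

after link 1: o_1 = (-1.5000, -2.5981, 0.0000)
after link 2: o_2 = (-4.3978, -3.3745, 1.0000)
after link 3: o_3 = (-6.8126, -4.0216, 5.3301)
after link 4: o_4 = (-6.8126, -4.0216, 5.3301)
after link 5: o_5 = (-4.3631, -6.4711, 6.3301)
after link 6: o_6 = (-5.4238, -4.9621, 9.4282)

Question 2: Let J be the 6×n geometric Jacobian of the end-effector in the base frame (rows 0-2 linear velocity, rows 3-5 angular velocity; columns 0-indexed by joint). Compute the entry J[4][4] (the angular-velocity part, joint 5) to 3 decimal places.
axis z_4 = (0.2588,-0.9659,0.0000); lever o_n−o_4 = (1.3888,-0.9405,4.0981)
cross product → J_v[:, 4] = (-3.9584,-1.0607,1.0981)
J_ω[:, 4] = z_4
entry J[4][4] = -0.9659

-0.966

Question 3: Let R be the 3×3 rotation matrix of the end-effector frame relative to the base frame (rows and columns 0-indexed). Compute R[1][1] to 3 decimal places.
0.129

End-effector y-axis (col 1 of R) = (0.4830,0.1294,-0.8660)
R[1][1] = 0.1294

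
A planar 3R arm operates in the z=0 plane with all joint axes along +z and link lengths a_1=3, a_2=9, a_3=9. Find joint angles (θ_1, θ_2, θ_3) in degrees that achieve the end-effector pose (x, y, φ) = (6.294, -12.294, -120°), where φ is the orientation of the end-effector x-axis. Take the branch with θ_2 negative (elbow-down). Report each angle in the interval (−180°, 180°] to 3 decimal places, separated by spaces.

wrist centre = target − a_3·(cos φ, sin φ) = (10.7940, -4.4998)
cos θ_2 = (136.7584−3²−9²)/(2·3·9) = 0.8659; θ_2 = -30.0148° (elbow-down)
β = atan2(-4.4998,10.7940) = -22.6301°; ψ = atan2(-4.5020,10.7931) = -22.6421°
θ_1 = β − ψ = 0.0119°
θ_3 = φ − θ_1 − θ_2 = -89.9971° (wrapped to (-180°,180°])

0.012 -30.015 -89.997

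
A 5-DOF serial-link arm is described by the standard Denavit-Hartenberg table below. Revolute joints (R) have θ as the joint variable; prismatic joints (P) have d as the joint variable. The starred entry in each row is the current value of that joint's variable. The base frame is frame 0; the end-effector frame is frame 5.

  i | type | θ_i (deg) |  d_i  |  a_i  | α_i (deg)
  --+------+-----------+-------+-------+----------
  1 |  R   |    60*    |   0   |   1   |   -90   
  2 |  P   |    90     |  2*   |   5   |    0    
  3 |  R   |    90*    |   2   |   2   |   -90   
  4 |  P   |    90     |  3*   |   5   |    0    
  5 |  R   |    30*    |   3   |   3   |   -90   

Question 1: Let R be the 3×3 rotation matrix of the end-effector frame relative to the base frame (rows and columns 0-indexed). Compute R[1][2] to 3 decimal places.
End-effector z-axis (col 2 of R) = (0.0000,1.0000,0.0000)
R[1][2] = 1.0000

1.000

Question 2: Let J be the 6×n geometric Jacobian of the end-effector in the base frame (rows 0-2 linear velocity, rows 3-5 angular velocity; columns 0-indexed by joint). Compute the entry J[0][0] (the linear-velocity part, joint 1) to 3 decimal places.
1.366

axis z_0 = ẑ; lever o_n−o_0 = (3.3660,-1.3660,1.0000)
cross product → J_v[:, 0] = (1.3660,3.3660,-0.0000)
J_ω[:, 0] = z_0
entry J[0][0] = 1.3660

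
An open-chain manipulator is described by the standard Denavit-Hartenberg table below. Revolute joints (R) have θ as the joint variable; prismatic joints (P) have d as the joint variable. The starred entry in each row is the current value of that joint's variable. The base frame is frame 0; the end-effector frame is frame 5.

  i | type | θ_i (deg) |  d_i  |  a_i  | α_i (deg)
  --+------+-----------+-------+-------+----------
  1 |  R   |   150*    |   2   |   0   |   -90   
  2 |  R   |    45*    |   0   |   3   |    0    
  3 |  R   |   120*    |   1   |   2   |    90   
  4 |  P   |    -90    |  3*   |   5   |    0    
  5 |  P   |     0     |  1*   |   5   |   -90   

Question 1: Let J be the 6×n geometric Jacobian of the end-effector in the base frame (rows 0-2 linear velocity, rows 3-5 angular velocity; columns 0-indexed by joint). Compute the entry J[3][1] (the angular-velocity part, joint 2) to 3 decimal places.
axis z_1 = (-0.5000,-0.8660,0.0000); lever o_n−o_1 = (3.4393,8.4066,-6.5027)
cross product → J_v[:, 1] = (5.6315,-3.2513,-1.2247)
J_ω[:, 1] = z_1
entry J[3][1] = -0.5000

-0.500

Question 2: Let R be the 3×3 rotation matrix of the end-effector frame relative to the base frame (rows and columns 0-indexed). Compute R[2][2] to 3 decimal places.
End-effector z-axis (col 2 of R) = (0.8365,-0.4830,-0.2588)
R[2][2] = -0.2588

-0.259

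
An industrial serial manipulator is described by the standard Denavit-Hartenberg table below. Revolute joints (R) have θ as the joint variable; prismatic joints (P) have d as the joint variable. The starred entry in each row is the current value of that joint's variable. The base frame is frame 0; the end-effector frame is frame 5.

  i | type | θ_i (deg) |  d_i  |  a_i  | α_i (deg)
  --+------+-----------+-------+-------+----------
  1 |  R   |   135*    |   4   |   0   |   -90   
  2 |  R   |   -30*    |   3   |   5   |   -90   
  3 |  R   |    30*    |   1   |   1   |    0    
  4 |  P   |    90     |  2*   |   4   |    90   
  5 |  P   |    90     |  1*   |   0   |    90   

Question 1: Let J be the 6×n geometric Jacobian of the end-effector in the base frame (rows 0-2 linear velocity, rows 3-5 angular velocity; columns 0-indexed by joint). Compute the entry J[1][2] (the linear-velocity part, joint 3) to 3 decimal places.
-2.923

axis z_2 = (-0.3536,0.3536,-0.8660); lever o_n−o_2 = (2.2600,4.0532,-2.7321)
cross product → J_v[:, 2] = (2.5442,-2.9232,-2.2321)
J_ω[:, 2] = z_2
entry J[1][2] = -2.9232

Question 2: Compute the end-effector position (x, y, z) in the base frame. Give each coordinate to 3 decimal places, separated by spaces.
after link 1: o_1 = (0.0000, 0.0000, 4.0000)
after link 2: o_2 = (-5.1832, 0.9405, 6.5000)
after link 3: o_3 = (-5.7135, 2.1780, 6.0670)
after link 4: o_4 = (-2.7464, 4.1098, 3.3349)
after link 5: o_5 = (-2.9232, 4.9937, 3.7679)

-2.923 4.994 3.768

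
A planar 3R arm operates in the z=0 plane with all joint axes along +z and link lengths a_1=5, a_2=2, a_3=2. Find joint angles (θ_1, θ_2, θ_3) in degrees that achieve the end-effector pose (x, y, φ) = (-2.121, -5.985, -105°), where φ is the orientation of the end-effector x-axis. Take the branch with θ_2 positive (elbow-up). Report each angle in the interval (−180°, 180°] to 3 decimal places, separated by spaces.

-134.996 120.004 -90.008

wrist centre = target − a_3·(cos φ, sin φ) = (-1.6034, -4.0531)
cos θ_2 = (18.9988−5²−2²)/(2·5·2) = -0.5001; θ_2 = 120.0040° (elbow-up)
β = atan2(-4.0531,-1.6034) = -111.5830°; ψ = atan2(1.7320,3.9999) = 23.4130°
θ_1 = β − ψ = -134.9960°
θ_3 = φ − θ_1 − θ_2 = -90.0080° (wrapped to (-180°,180°])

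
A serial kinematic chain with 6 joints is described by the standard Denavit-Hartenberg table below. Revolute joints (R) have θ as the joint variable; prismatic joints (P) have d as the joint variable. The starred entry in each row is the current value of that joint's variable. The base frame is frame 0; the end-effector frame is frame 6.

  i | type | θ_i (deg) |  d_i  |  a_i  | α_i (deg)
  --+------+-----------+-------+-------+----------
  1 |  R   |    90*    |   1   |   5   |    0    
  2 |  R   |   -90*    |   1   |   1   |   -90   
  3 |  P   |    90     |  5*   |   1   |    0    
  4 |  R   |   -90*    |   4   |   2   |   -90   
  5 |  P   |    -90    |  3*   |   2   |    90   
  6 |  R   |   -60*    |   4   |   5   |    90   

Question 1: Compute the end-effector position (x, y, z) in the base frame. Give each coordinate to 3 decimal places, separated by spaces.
-1.000 18.500 2.330

after link 1: o_1 = (0.0000, 5.0000, 1.0000)
after link 2: o_2 = (1.0000, 5.0000, 2.0000)
after link 3: o_3 = (1.0000, 10.0000, 1.0000)
after link 4: o_4 = (3.0000, 14.0000, 1.0000)
after link 5: o_5 = (3.0000, 16.0000, -2.0000)
after link 6: o_6 = (-1.0000, 18.5000, 2.3301)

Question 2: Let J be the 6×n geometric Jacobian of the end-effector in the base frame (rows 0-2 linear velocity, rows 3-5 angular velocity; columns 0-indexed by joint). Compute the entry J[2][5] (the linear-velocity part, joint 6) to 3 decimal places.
axis z_5 = (-1.0000,0.0000,-0.0000); lever o_n−o_5 = (-4.0000,2.5000,4.3301)
cross product → J_v[:, 5] = (0.0000,4.3301,-2.5000)
J_ω[:, 5] = z_5
entry J[2][5] = -2.5000

-2.500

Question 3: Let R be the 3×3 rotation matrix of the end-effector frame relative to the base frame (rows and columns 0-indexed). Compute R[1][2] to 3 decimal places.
-0.866

End-effector z-axis (col 2 of R) = (-0.0000,-0.8660,0.5000)
R[1][2] = -0.8660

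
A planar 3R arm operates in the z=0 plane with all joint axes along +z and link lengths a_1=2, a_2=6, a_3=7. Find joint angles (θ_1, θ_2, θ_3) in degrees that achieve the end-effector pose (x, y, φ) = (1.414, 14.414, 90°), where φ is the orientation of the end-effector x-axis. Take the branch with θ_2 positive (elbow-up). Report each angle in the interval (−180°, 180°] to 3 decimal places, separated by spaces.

44.991 45.013 -0.004

wrist centre = target − a_3·(cos φ, sin φ) = (1.4140, 7.4140)
cos θ_2 = (56.9668−2²−6²)/(2·2·6) = 0.7069; θ_2 = 45.0127° (elbow-up)
β = atan2(7.4140,1.4140) = 79.2022°; ψ = atan2(4.2436,6.2417) = 34.2109°
θ_1 = β − ψ = 44.9913°
θ_3 = φ − θ_1 − θ_2 = -0.0041° (wrapped to (-180°,180°])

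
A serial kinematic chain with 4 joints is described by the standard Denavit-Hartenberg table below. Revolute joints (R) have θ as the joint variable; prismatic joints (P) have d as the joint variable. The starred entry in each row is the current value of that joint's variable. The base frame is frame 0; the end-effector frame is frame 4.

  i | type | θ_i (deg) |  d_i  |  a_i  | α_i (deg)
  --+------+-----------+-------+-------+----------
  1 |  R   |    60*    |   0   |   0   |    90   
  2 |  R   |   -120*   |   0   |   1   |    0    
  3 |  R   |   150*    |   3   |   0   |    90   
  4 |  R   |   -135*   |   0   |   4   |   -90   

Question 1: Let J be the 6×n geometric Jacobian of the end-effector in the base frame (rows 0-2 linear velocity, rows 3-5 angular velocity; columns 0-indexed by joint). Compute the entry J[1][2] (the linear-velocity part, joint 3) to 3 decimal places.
axis z_2 = (0.8660,-0.5000,0.0000); lever o_n−o_2 = (-1.0762,-2.2071,-1.4142)
cross product → J_v[:, 2] = (0.7071,1.2247,-2.4495)
J_ω[:, 2] = z_2
entry J[1][2] = 1.2247

1.225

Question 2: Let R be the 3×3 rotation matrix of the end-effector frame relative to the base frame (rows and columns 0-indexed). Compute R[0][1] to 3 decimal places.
-0.250

End-effector y-axis (col 1 of R) = (-0.2500,-0.4330,0.8660)
R[0][1] = -0.2500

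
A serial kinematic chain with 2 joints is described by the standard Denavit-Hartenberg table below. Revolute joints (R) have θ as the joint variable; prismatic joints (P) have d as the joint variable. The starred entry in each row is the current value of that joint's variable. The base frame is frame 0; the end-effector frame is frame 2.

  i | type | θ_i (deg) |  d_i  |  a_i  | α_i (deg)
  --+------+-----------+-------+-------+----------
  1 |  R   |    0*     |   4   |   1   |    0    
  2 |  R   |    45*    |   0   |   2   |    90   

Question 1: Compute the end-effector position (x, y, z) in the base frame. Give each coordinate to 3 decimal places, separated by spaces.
2.414 1.414 4.000

after link 1: o_1 = (1.0000, 0.0000, 4.0000)
after link 2: o_2 = (2.4142, 1.4142, 4.0000)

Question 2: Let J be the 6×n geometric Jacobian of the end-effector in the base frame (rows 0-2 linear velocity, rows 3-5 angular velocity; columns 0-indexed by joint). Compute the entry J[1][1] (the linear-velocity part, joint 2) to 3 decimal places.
1.414

axis z_1 = (0.0000,0.0000,1.0000); lever o_n−o_1 = (1.4142,1.4142,0.0000)
cross product → J_v[:, 1] = (-1.4142,1.4142,0.0000)
J_ω[:, 1] = z_1
entry J[1][1] = 1.4142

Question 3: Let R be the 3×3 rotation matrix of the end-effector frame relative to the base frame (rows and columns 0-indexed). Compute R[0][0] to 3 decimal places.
0.707

End-effector x-axis (col 0 of R) = (0.7071,0.7071,0.0000)
R[0][0] = 0.7071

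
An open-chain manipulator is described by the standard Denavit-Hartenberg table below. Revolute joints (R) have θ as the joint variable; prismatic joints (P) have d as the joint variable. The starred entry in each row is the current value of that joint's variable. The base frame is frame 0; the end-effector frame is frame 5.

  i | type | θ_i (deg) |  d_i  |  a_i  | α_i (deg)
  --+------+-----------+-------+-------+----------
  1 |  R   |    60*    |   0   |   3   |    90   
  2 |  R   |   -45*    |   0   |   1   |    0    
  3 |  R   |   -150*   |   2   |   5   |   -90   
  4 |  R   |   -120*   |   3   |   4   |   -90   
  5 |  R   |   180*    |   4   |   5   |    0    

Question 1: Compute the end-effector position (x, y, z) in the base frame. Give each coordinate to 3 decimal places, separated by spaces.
-0.150 -6.528 -1.285

after link 1: o_1 = (1.5000, 2.5981, 0.0000)
after link 2: o_2 = (1.8536, 3.2104, -0.7071)
after link 3: o_3 = (1.1708, -1.9721, 0.5870)
after link 4: o_4 = (4.7485, -2.7036, -2.8284)
after link 5: o_5 = (-0.1499, -6.5276, -1.2848)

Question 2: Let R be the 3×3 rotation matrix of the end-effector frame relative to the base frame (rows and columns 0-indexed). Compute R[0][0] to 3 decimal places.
End-effector x-axis (col 0 of R) = (-0.9915,0.0148,0.1294)
R[0][0] = -0.9915

-0.991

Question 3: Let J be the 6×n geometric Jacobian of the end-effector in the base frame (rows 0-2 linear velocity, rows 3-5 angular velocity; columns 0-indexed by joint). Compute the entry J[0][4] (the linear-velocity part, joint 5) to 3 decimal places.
-0.647

axis z_4 = (0.0148,-0.9744,0.2241); lever o_n−o_4 = (-4.8984,-3.8240,1.5436)
cross product → J_v[:, 4] = (-0.6470,-1.1207,-4.8296)
J_ω[:, 4] = z_4
entry J[0][4] = -0.6470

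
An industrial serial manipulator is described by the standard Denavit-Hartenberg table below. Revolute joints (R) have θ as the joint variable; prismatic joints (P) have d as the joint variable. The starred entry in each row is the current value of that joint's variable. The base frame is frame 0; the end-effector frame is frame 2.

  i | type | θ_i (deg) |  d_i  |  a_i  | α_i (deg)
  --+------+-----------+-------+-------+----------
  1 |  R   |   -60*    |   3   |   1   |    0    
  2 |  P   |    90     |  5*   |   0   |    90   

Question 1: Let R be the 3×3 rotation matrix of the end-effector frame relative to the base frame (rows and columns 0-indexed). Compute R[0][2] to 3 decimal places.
0.500

End-effector z-axis (col 2 of R) = (0.5000,-0.8660,0.0000)
R[0][2] = 0.5000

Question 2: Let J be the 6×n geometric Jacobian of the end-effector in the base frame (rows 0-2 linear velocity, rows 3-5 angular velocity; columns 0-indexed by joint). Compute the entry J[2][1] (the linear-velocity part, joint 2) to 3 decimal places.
prismatic axis z_1 = (0.0000,0.0000,1.0000)
J_v[:, 1] = z_1; J_ω[:, 1] = (0,0,0)
entry J[2][1] = 1.0000

1.000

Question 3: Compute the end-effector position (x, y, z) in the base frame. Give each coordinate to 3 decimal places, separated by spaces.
0.500 -0.866 8.000

after link 1: o_1 = (0.5000, -0.8660, 3.0000)
after link 2: o_2 = (0.5000, -0.8660, 8.0000)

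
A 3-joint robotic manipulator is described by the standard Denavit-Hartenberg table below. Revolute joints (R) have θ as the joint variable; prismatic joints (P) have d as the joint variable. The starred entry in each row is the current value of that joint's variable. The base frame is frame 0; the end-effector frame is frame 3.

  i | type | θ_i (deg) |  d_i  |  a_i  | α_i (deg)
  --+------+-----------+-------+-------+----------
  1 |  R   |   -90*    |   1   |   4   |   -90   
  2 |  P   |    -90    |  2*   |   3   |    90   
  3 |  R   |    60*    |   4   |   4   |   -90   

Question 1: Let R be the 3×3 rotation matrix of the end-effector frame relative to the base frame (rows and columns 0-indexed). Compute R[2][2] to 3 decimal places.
End-effector z-axis (col 2 of R) = (0.5000,0.0000,-0.8660)
R[2][2] = -0.8660

-0.866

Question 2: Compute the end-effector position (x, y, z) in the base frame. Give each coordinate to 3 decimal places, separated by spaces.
after link 1: o_1 = (0.0000, -4.0000, 1.0000)
after link 2: o_2 = (2.0000, -4.0000, 4.0000)
after link 3: o_3 = (5.4641, -0.0000, 6.0000)

5.464 -0.000 6.000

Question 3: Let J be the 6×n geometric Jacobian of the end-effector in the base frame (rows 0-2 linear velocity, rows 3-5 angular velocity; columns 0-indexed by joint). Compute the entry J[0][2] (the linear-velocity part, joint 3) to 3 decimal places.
axis z_2 = (-0.0000,1.0000,0.0000); lever o_n−o_2 = (3.4641,4.0000,2.0000)
cross product → J_v[:, 2] = (2.0000,0.0000,-3.4641)
J_ω[:, 2] = z_2
entry J[0][2] = 2.0000

2.000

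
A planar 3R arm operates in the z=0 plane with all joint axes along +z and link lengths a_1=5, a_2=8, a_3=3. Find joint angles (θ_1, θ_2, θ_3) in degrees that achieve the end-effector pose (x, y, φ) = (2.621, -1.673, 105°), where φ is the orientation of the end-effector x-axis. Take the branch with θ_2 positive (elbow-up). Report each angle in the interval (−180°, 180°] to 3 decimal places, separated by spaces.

-149.996 134.997 120.000

wrist centre = target − a_3·(cos φ, sin φ) = (3.3975, -4.5708)
cos θ_2 = (32.4347−5²−8²)/(2·5·8) = -0.7071; θ_2 = 134.9967° (elbow-up)
β = atan2(-4.5708,3.3975) = -53.3766°; ψ = atan2(5.6572,-0.6565) = 96.6197°
θ_1 = β − ψ = -149.9963°
θ_3 = φ − θ_1 − θ_2 = 119.9996° (wrapped to (-180°,180°])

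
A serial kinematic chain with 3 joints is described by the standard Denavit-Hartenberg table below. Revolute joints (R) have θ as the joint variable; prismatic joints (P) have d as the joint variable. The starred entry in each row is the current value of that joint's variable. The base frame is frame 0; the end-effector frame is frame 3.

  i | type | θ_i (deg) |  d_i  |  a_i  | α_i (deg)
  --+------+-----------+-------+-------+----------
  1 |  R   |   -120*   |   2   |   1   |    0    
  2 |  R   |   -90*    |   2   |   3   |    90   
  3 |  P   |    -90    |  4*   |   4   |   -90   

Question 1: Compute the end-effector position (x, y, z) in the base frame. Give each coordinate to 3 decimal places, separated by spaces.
-1.098 4.098 0.000

after link 1: o_1 = (-0.5000, -0.8660, 2.0000)
after link 2: o_2 = (-3.0981, 0.6340, 4.0000)
after link 3: o_3 = (-1.0981, 4.0981, 0.0000)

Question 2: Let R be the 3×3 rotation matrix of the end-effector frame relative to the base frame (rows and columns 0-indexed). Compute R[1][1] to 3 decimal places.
-0.866

End-effector y-axis (col 1 of R) = (-0.5000,-0.8660,-0.0000)
R[1][1] = -0.8660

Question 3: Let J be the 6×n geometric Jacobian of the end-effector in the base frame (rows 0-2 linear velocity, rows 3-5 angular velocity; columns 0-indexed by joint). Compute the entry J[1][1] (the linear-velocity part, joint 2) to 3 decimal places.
-0.598

axis z_1 = (0.0000,0.0000,1.0000); lever o_n−o_1 = (-0.5981,4.9641,-2.0000)
cross product → J_v[:, 1] = (-4.9641,-0.5981,0.0000)
J_ω[:, 1] = z_1
entry J[1][1] = -0.5981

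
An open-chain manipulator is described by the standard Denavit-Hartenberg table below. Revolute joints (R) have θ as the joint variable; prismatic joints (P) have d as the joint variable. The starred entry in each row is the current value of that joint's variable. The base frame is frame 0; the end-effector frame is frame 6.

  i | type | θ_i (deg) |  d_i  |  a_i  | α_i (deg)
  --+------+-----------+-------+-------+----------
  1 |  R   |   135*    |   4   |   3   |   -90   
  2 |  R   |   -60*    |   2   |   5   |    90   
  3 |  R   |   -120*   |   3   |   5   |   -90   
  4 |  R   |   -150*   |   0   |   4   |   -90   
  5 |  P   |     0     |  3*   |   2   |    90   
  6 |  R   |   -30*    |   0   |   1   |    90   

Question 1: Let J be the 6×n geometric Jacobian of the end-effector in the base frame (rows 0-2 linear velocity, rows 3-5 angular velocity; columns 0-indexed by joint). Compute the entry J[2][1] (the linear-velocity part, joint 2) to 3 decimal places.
axis z_1 = (-0.7071,-0.7071,0.0000); lever o_n−o_1 = (2.3230,-4.7793,8.4976)
cross product → J_v[:, 1] = (-6.0087,6.0087,5.0221)
J_ω[:, 1] = z_1
entry J[2][1] = 5.0221

5.022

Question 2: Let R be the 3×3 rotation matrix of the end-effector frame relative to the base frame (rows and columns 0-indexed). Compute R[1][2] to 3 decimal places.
End-effector z-axis (col 2 of R) = (-0.6124,0.6124,-0.5000)
R[1][2] = 0.6124

0.612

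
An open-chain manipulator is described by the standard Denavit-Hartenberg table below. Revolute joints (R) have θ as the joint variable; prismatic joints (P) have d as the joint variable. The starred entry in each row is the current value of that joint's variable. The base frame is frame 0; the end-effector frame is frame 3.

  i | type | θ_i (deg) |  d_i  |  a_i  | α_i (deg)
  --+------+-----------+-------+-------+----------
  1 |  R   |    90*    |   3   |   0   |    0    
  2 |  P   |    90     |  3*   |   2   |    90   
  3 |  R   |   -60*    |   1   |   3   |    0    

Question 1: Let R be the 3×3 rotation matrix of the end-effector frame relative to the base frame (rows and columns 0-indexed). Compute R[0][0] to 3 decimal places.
End-effector x-axis (col 0 of R) = (-0.5000,0.0000,-0.8660)
R[0][0] = -0.5000

-0.500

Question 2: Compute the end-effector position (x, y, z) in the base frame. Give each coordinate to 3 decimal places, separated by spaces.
-3.500 1.000 3.402

after link 1: o_1 = (0.0000, 0.0000, 3.0000)
after link 2: o_2 = (-2.0000, 0.0000, 6.0000)
after link 3: o_3 = (-3.5000, 1.0000, 3.4019)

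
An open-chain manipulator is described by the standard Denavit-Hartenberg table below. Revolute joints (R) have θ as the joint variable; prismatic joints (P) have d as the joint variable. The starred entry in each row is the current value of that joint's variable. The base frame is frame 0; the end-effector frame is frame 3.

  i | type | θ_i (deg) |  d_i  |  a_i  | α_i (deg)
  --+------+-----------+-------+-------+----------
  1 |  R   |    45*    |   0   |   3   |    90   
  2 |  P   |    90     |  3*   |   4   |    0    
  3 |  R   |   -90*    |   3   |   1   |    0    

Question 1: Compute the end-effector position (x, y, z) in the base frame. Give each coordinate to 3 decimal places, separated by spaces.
after link 1: o_1 = (2.1213, 2.1213, 0.0000)
after link 2: o_2 = (4.2426, -0.0000, 4.0000)
after link 3: o_3 = (7.0711, -1.4142, 4.0000)

7.071 -1.414 4.000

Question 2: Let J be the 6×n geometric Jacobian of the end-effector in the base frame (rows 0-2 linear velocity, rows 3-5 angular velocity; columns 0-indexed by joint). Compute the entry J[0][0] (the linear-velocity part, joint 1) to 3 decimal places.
1.414

axis z_0 = ẑ; lever o_n−o_0 = (7.0711,-1.4142,4.0000)
cross product → J_v[:, 0] = (1.4142,7.0711,-0.0000)
J_ω[:, 0] = z_0
entry J[0][0] = 1.4142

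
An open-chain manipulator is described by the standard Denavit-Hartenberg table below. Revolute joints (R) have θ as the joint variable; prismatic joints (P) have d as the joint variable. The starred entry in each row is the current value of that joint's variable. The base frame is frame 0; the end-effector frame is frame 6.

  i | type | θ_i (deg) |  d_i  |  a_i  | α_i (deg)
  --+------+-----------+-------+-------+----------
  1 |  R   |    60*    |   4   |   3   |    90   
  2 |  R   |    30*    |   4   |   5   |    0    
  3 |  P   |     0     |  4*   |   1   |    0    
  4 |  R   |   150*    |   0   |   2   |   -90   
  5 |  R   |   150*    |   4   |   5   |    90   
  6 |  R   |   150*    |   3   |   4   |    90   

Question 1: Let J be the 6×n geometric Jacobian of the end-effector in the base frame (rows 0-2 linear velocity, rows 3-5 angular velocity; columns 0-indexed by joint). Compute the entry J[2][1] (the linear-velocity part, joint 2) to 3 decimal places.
axis z_1 = (0.8660,-0.5000,0.0000); lever o_n−o_1 = (5.5263,0.3038,-3.0000)
cross product → J_v[:, 1] = (1.5000,2.5981,3.0263)
J_ω[:, 1] = z_1
entry J[2][1] = 3.0263

3.026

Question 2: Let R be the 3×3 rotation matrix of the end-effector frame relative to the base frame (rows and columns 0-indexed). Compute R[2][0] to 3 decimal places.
End-effector x-axis (col 0 of R) = (-0.0000,-0.8660,-0.5000)
R[2][0] = -0.5000

-0.500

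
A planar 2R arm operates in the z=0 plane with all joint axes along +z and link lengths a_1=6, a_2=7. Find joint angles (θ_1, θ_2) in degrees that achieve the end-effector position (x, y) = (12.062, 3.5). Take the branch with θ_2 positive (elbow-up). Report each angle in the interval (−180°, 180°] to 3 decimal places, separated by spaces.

cos θ_2 = (157.7418−6²−7²)/(2·6·7) = 0.8660; θ_2 = 30.0059° (elbow-up)
β = atan2(3.5000,12.0620) = 16.1810°; ψ = atan2(3.5006,12.0618) = 16.1840°
θ_1 = β − ψ = -0.0029°

-0.003 30.006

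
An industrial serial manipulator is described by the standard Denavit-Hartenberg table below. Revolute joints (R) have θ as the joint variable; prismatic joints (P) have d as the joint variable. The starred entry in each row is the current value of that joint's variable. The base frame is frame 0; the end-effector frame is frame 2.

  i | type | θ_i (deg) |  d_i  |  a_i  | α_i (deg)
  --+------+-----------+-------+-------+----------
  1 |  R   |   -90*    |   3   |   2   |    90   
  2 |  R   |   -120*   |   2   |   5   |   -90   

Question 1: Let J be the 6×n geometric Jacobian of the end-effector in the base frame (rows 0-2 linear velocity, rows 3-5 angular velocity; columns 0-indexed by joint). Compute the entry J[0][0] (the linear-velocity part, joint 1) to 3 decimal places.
axis z_0 = ẑ; lever o_n−o_0 = (-2.0000,0.5000,-1.3301)
cross product → J_v[:, 0] = (-0.5000,-2.0000,0.0000)
J_ω[:, 0] = z_0
entry J[0][0] = -0.5000

-0.500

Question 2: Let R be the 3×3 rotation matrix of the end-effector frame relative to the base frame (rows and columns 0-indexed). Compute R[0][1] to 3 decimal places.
End-effector y-axis (col 1 of R) = (1.0000,0.0000,-0.0000)
R[0][1] = 1.0000

1.000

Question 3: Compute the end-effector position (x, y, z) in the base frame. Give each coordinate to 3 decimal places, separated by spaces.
-2.000 0.500 -1.330

after link 1: o_1 = (0.0000, -2.0000, 3.0000)
after link 2: o_2 = (-2.0000, 0.5000, -1.3301)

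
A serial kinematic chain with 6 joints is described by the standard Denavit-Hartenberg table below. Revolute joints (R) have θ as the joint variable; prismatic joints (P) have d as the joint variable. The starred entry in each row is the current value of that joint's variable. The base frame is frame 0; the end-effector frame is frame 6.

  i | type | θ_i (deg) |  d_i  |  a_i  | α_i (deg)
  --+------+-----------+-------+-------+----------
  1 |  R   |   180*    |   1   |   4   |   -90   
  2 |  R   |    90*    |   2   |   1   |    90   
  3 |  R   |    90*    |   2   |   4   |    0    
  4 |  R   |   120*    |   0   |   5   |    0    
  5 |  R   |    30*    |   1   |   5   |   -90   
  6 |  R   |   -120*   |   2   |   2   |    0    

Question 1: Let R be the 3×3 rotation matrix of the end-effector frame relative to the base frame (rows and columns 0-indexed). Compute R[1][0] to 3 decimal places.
-0.433

End-effector x-axis (col 0 of R) = (-0.8660,-0.4330,-0.2500)
R[1][0] = -0.4330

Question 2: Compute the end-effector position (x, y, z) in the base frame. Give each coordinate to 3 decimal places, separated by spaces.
-8.732 0.964 4.598

after link 1: o_1 = (-4.0000, 0.0000, 1.0000)
after link 2: o_2 = (-4.0000, -2.0000, 0.0000)
after link 3: o_3 = (-6.0000, -6.0000, 0.0000)
after link 4: o_4 = (-6.0000, -3.5000, 4.3301)
after link 5: o_5 = (-7.0000, 0.8301, 6.8301)
after link 6: o_6 = (-8.7321, 0.9641, 4.5981)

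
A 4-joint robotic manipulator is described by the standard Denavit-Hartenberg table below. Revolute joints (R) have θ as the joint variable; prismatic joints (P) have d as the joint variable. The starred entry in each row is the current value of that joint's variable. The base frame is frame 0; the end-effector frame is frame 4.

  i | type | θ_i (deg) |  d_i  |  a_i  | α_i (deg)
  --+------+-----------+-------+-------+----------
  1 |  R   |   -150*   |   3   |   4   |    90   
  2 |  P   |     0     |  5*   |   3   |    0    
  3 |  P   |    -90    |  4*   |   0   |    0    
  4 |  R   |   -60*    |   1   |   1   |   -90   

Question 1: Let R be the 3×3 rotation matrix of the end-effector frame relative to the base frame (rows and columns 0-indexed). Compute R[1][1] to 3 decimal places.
End-effector y-axis (col 1 of R) = (0.5000,-0.8660,-0.0000)
R[1][1] = -0.8660

-0.866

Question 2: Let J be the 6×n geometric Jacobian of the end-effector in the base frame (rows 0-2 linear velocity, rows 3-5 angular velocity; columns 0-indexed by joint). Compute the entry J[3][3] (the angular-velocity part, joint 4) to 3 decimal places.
-0.500

axis z_3 = (-0.5000,0.8660,0.0000); lever o_n−o_3 = (0.2500,1.2990,-0.5000)
cross product → J_v[:, 3] = (-0.4330,-0.2500,-0.8660)
J_ω[:, 3] = z_3
entry J[3][3] = -0.5000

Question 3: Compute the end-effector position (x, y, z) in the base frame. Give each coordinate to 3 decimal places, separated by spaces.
-10.312 5.593 2.500

after link 1: o_1 = (-3.4641, -2.0000, 3.0000)
after link 2: o_2 = (-8.5622, 0.8301, 3.0000)
after link 3: o_3 = (-10.5622, 4.2942, 3.0000)
after link 4: o_4 = (-10.3122, 5.5933, 2.5000)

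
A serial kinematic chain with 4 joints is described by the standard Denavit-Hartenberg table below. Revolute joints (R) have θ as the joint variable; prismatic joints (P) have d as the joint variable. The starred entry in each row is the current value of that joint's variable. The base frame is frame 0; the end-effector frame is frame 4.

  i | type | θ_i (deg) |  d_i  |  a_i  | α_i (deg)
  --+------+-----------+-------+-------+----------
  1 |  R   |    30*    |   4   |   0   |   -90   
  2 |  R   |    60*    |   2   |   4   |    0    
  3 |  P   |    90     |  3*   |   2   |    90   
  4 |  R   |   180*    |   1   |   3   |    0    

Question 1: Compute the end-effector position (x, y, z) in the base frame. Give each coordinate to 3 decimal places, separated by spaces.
0.415 6.013 0.170

after link 1: o_1 = (0.0000, 0.0000, 4.0000)
after link 2: o_2 = (0.7321, 2.7321, 0.5359)
after link 3: o_3 = (-2.2679, 4.4641, -0.4641)
after link 4: o_4 = (0.4151, 6.0131, 0.1699)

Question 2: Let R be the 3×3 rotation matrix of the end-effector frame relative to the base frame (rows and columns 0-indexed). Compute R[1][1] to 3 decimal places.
-0.866

End-effector y-axis (col 1 of R) = (0.5000,-0.8660,-0.0000)
R[1][1] = -0.8660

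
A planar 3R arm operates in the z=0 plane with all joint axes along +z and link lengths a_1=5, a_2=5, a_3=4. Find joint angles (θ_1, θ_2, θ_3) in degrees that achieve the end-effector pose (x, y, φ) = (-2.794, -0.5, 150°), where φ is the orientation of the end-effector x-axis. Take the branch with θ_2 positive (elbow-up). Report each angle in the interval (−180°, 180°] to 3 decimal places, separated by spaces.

wrist centre = target − a_3·(cos φ, sin φ) = (0.6701, -2.5000)
cos θ_2 = (6.6990−5²−5²)/(2·5·5) = -0.8660; θ_2 = 149.9993° (elbow-up)
β = atan2(-2.5000,0.6701) = -74.9951°; ψ = atan2(2.5001,0.6699) = 74.9996°
θ_1 = β − ψ = -149.9948°
θ_3 = φ − θ_1 − θ_2 = 149.9955° (wrapped to (-180°,180°])

-149.995 149.999 149.995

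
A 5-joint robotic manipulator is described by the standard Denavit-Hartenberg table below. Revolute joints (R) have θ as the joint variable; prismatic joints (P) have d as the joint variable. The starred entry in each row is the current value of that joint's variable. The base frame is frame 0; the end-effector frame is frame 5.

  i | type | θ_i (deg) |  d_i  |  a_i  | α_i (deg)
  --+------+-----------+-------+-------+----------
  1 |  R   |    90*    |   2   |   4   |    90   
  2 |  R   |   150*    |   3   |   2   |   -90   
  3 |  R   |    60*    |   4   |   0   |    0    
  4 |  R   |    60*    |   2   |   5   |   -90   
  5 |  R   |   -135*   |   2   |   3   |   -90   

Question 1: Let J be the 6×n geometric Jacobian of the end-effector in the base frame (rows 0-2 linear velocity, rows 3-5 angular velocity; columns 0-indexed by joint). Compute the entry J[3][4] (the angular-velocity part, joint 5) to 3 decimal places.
axis z_4 = (0.5000,0.7500,-0.4330); lever o_n−o_4 = (2.8371,-0.4792,-2.1728)
cross product → J_v[:, 4] = (-1.8371,-0.1421,-2.3674)
J_ω[:, 4] = z_4
entry J[3][4] = 0.5000

0.500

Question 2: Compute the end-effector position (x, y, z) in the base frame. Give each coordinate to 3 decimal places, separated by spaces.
1.507 0.954 -5.619

after link 1: o_1 = (0.0000, 4.0000, 2.0000)
after link 2: o_2 = (3.0000, 2.2679, 3.0000)
after link 3: o_3 = (3.0000, 0.2679, -0.4641)
after link 4: o_4 = (-1.3301, 1.4330, -3.4462)
after link 5: o_5 = (1.5070, 0.9538, -5.6190)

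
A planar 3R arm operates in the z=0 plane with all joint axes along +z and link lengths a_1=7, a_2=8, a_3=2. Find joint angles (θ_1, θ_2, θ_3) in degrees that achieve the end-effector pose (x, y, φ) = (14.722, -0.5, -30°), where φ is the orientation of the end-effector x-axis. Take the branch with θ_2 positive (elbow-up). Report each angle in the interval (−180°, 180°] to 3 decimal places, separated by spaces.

-30.004 60.007 -60.003

wrist centre = target − a_3·(cos φ, sin φ) = (12.9899, 0.5000)
cos θ_2 = (168.9888−7²−8²)/(2·7·8) = 0.4999; θ_2 = 60.0066° (elbow-up)
β = atan2(0.5000,12.9899) = 2.2043°; ψ = atan2(6.9287,10.9992) = 32.2078°
θ_1 = β − ψ = -30.0035°
θ_3 = φ − θ_1 − θ_2 = -60.0031° (wrapped to (-180°,180°])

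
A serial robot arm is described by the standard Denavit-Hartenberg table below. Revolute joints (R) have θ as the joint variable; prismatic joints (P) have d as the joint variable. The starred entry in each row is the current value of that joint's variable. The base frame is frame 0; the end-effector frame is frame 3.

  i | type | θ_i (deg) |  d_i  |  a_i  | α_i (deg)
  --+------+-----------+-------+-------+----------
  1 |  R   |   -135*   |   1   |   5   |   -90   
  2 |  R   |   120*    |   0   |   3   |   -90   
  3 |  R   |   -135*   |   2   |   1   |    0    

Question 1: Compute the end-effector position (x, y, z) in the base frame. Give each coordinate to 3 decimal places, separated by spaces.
-1.000 -2.000 0.014

after link 1: o_1 = (-3.5355, -3.5355, 1.0000)
after link 2: o_2 = (-2.4749, -2.4749, -1.5981)
after link 3: o_3 = (-1.0001, -2.0001, 0.0143)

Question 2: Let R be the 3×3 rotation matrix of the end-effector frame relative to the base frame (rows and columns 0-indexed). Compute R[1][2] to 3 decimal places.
0.612

End-effector z-axis (col 2 of R) = (0.6124,0.6124,0.5000)
R[1][2] = 0.6124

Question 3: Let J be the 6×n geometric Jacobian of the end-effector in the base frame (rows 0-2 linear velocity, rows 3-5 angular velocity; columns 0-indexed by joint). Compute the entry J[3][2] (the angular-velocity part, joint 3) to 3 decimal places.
0.612

axis z_2 = (0.6124,0.6124,0.5000); lever o_n−o_2 = (1.4747,0.4747,1.6124)
cross product → J_v[:, 2] = (0.7500,-0.2500,-0.6124)
J_ω[:, 2] = z_2
entry J[3][2] = 0.6124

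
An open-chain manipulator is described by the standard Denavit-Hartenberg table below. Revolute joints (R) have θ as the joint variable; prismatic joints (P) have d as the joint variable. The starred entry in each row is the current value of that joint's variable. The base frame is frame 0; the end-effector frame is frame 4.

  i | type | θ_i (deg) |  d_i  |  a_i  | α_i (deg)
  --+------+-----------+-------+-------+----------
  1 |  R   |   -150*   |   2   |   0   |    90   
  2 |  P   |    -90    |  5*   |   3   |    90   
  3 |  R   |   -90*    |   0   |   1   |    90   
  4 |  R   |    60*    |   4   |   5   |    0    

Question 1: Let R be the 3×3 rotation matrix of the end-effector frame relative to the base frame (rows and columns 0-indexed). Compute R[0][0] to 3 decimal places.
1.000

End-effector x-axis (col 0 of R) = (1.0000,-0.0000,-0.0000)
R[0][0] = 1.0000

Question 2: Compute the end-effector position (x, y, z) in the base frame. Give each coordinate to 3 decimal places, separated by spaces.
3.000 3.464 3.000

after link 1: o_1 = (0.0000, 0.0000, 2.0000)
after link 2: o_2 = (-2.5000, 4.3301, -1.0000)
after link 3: o_3 = (-2.0000, 3.4641, -1.0000)
after link 4: o_4 = (3.0000, 3.4641, 3.0000)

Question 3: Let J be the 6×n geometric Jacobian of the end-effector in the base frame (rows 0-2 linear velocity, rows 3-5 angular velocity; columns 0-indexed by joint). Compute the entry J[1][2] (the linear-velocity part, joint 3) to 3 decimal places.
axis z_2 = (0.8660,0.5000,-0.0000); lever o_n−o_2 = (5.5000,-0.8660,4.0000)
cross product → J_v[:, 2] = (2.0000,-3.4641,-3.5000)
J_ω[:, 2] = z_2
entry J[1][2] = -3.4641

-3.464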